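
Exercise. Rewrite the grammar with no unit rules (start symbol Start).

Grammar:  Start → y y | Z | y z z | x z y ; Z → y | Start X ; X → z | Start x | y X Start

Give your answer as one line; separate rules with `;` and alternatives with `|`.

Unit pairs: Start ⇒* {Z}.
For each unit pair (A, B), copy every non-unit production of B to A, then drop all unit productions.

Start → y | Start X | y y | y z z | x z y; Z → y | Start X; X → z | Start x | y X Start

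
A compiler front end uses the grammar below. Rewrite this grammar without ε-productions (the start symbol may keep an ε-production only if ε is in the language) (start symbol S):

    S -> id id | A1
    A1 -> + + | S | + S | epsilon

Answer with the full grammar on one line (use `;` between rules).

Nullable set = {A1, S}.
ε ∈ L(G) since S is nullable, so keep S → ε.
Expand every rule over subsets of its nullable positions: A1 → + S gives + S | +.

S -> id id | A1 | ε; A1 -> + + | S | + S | +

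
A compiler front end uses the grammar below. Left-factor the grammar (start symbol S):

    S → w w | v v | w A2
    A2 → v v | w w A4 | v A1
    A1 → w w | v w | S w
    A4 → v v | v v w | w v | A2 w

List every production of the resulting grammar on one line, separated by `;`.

S → v v | w S'; A2 → w w A4 | v A2'; A1 → w w | v w | S w; A4 → w v | A2 w | v v A4'; S' → w | A2; A2' → v | A1; A4' → ε | w

S has alternatives sharing prefix 'w': factor to S → w S' with S' → w | A2.
A2 has alternatives sharing prefix 'v': factor to A2 → v A2' with A2' → v | A1.
A4 has alternatives sharing prefix 'v v': factor to A4 → v v A4' with A4' → ε | w.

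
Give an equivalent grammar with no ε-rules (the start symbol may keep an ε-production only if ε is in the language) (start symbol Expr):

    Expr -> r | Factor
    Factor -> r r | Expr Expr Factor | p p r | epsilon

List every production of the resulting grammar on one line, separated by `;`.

Nullable set = {Expr, Factor}.
ε ∈ L(G) since Expr is nullable, so keep Expr → ε.
For each production, add variants omitting each subset of nullable occurrences: Factor → Expr Expr Factor gives Expr Expr Factor | Expr Expr | Expr Factor | Expr.

Expr -> r | Factor | ε; Factor -> r r | Expr Expr Factor | Expr Expr | Expr Factor | Expr | p p r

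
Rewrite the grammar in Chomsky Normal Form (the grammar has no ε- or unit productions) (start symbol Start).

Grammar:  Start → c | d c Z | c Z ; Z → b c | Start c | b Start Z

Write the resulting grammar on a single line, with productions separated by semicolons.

Start → c | X1 Y1 | X2 Z; Z → X3 X2 | Start X2 | X3 Y2; X1 → d; X2 → c; X3 → b; Y1 → X2 Z; Y2 → Start Z

Introduce a nonterminal for each terminal appearing in a rule of length ≥ 2: X1 → d, X2 → c, X3 → b.
Binarize each right-hand side of length ≥ 3 by chaining fresh nonterminals (Y1, Y2, …): affected rules were Start → X1 X2 Z; Z → X3 Start Z.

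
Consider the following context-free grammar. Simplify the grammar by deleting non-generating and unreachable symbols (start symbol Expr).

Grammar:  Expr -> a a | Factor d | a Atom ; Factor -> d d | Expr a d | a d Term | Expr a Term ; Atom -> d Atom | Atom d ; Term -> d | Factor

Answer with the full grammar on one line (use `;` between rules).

Expr -> a a | Factor d; Factor -> d d | Expr a d | a d Term | Expr a Term; Term -> d | Factor

Generating nonterminals: {Expr, Factor, Term}.
Reachable from Expr after that: {Expr, Factor, Term}.
Removed useless symbols: {Atom} and every production mentioning them.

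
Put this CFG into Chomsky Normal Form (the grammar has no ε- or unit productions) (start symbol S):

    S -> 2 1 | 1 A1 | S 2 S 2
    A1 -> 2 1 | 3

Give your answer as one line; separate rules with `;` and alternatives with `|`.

Introduce a nonterminal for each terminal appearing in a rule of length ≥ 2: X1 → 2, X2 → 1.
Binarize each right-hand side of length ≥ 3 by chaining fresh nonterminals (Y1, Y2, …): affected rules were S → S X1 S X1.

S -> X1 X2 | X2 A1 | S Y1; A1 -> X1 X2 | 3; X1 -> 2; X2 -> 1; Y1 -> X1 Y2; Y2 -> S X1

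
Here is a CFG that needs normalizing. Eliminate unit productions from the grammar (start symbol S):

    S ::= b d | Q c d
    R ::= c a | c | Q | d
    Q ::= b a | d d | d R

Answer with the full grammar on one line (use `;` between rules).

S ::= b d | Q c d; R ::= b a | d d | d R | c a | c | d; Q ::= b a | d d | d R

Unit pairs: R ⇒* {Q}.
Replace each nonterminal's rules with the union of the non-unit rules of every nonterminal it unit-derives.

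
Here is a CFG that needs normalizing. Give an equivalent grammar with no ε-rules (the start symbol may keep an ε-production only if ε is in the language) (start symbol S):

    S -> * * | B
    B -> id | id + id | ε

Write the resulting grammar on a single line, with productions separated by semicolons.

Nullable nonterminals: {B, S}.
ε ∈ L(G) since S is nullable, so keep S → ε.

S -> * * | B | ε; B -> id | id + id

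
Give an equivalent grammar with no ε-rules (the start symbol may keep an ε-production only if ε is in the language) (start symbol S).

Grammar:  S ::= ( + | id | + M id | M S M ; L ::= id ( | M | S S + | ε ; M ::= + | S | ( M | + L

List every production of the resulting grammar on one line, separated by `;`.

Nullable set = {L}.
ε ∉ L(G), so no ε-production is kept.

S ::= ( + | id | + M id | M S M; L ::= id ( | M | S S +; M ::= + | S | ( M | + L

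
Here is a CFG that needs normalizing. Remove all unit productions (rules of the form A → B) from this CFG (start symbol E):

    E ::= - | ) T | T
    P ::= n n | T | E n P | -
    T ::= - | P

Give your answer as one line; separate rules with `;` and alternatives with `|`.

Unit pairs: E ⇒* {P, T}; P ⇒* {T}; T ⇒* {P}.
Replace each nonterminal's rules with the union of the non-unit rules of every nonterminal it unit-derives.

E ::= - | ) T | n n | E n P; P ::= n n | E n P | -; T ::= n n | E n P | -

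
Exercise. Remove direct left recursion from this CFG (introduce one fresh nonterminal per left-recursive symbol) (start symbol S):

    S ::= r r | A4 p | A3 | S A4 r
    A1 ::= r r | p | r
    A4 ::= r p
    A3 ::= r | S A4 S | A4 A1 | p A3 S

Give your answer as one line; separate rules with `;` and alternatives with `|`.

Directly left-recursive nonterminal: S.
For S: α = {A4 r}, β = {r r, A4 p, A3}. Rewrite as S → β S' and S' → α S' | ε.

S ::= r r S' | A4 p S' | A3 S'; A1 ::= r r | p | r; A4 ::= r p; A3 ::= r | S A4 S | A4 A1 | p A3 S; S' ::= A4 r S' | eps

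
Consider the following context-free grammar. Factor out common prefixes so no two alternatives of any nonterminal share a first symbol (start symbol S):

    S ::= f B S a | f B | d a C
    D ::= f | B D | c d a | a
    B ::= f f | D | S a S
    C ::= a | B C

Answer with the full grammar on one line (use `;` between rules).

S has alternatives sharing prefix 'f B': factor to S → f B S' with S' → S a | ε.

S ::= d a C | f B S'; D ::= f | B D | c d a | a; B ::= f f | D | S a S; C ::= a | B C; S' ::= S a | ε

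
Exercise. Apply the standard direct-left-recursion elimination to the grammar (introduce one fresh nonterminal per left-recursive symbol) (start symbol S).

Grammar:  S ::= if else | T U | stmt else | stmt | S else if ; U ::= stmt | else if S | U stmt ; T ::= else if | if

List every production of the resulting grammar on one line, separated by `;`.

Left recursion appears on S, U.
For S: α = {else if}, β = {if else, T U, stmt else, stmt}. Rewrite as S → β S' and S' → α S' | ε.
For U: α = {stmt}, β = {stmt, else if S}. Rewrite as U → β U' and U' → α U' | ε.

S ::= if else S' | T U S' | stmt else S' | stmt S'; U ::= stmt U' | else if S U'; T ::= else if | if; S' ::= else if S' | ε; U' ::= stmt U' | ε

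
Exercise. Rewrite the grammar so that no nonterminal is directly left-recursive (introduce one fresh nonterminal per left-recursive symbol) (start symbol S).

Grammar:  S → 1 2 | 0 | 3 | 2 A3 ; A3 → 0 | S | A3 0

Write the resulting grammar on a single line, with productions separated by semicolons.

S → 1 2 | 0 | 3 | 2 A3; A3 → 0 A3' | S A3'; A3' → 0 A3' | ε

Directly left-recursive nonterminal: A3.
For A3: α = {0}, β = {0, S}. Rewrite as A3 → β A3' and A3' → α A3' | ε.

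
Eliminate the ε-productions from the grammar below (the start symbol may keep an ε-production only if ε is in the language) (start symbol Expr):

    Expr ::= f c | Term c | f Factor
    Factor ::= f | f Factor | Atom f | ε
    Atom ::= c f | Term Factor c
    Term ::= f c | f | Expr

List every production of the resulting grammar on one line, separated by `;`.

The nullable symbols are {Factor}.
ε ∉ L(G), so no ε-production is kept.
Add the nullable-subset variants: Expr → f Factor gives f Factor | f. Atom → Term Factor c gives Term Factor c | Term c.

Expr ::= f c | Term c | f Factor | f; Factor ::= f | f Factor | Atom f; Atom ::= c f | Term Factor c | Term c; Term ::= f c | f | Expr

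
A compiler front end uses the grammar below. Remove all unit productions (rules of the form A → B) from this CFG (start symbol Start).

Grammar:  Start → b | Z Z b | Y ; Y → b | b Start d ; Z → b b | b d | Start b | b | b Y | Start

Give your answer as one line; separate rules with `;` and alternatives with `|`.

Start → b | Z Z b | b Start d; Y → b | b Start d; Z → b b | b d | Start b | b | b Y | Z Z b | b Start d

Unit pairs: Start ⇒* {Y}; Z ⇒* {Start, Y}.
For every A with A ⇒* B via unit rules, add B's non-unit alternatives to A; then delete every rule of the form X → Y.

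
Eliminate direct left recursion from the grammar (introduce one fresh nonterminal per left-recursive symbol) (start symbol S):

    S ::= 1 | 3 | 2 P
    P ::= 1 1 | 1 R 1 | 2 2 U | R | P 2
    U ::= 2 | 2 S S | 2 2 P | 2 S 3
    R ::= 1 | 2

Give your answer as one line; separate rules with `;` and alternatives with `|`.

S ::= 1 | 3 | 2 P; P ::= 1 1 P' | 1 R 1 P' | 2 2 U P' | R P'; U ::= 2 | 2 S S | 2 2 P | 2 S 3; R ::= 1 | 2; P' ::= 2 P' | epsilon

Left recursion appears on P.
For P: α = {2}, β = {1 1, 1 R 1, 2 2 U, R}. Rewrite as P → β P' and P' → α P' | ε.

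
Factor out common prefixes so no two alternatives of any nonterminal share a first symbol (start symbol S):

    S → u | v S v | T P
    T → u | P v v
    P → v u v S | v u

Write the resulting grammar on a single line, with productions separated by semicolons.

P has alternatives sharing prefix 'v u': factor to P → v u P' with P' → v S | ε.

S → u | v S v | T P; T → u | P v v; P → v u P'; P' → v S | ε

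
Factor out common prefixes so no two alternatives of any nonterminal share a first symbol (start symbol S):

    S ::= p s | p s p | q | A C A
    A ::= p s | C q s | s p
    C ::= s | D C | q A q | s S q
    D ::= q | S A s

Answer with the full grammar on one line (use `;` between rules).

S has alternatives sharing prefix 'p s': factor to S → p s S' with S' → ε | p.
C has alternatives sharing prefix 's': factor to C → s C' with C' → ε | S q.

S ::= q | A C A | p s S'; A ::= p s | C q s | s p; C ::= D C | q A q | s C'; D ::= q | S A s; S' ::= eps | p; C' ::= eps | S q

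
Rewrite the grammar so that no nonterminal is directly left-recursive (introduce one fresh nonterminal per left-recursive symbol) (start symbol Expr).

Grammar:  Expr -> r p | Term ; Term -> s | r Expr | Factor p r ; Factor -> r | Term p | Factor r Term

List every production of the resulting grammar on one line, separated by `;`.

Expr -> r p | Term; Term -> s | r Expr | Factor p r; Factor -> r Factor1 | Term p Factor1; Factor1 -> r Term Factor1 | epsilon

Factor is directly left-recursive.
For Factor: α = {r Term}, β = {r, Term p}. Rewrite as Factor → β Factor1 and Factor1 → α Factor1 | ε.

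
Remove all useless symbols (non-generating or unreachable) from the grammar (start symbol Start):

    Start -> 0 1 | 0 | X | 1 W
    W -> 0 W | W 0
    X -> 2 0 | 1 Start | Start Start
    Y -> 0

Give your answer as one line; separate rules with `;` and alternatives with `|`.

Start -> 0 1 | 0 | X; X -> 2 0 | 1 Start | Start Start

Generating nonterminals: {Start, X, Y}.
Reachable from Start after that: {Start, X}.
Removed useless symbols: {W, Y} and every production mentioning them.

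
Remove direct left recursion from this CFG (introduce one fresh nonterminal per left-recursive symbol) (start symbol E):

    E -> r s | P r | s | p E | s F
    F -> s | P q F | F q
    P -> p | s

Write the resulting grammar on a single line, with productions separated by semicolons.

E -> r s | P r | s | p E | s F; F -> s F' | P q F F'; P -> p | s; F' -> q F' | ε

Directly left-recursive nonterminal: F.
For F: α = {q}, β = {s, P q F}. Rewrite as F → β F' and F' → α F' | ε.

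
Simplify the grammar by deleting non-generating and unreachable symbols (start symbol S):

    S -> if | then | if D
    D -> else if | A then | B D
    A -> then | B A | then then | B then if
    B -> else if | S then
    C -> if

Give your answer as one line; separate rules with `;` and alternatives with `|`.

Generating nonterminals: {A, B, C, D, S}.
Reachable from S after that: {A, B, D, S}.
Removed useless symbols: {C} and every production mentioning them.

S -> if | then | if D; D -> else if | A then | B D; A -> then | B A | then then | B then if; B -> else if | S then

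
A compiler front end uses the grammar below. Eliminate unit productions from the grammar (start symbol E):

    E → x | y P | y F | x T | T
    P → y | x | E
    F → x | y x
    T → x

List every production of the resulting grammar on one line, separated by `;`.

Unit pairs: E ⇒* {T}; P ⇒* {E, T}.
For each unit pair (A, B), copy every non-unit production of B to A, then drop all unit productions.

E → x | y P | y F | x T; P → x | y P | y F | x T | y; F → x | y x; T → x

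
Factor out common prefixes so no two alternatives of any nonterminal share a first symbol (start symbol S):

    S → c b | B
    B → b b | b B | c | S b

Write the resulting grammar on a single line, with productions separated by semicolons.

S → c b | B; B → c | S b | b B'; B' → b | B

B has alternatives sharing prefix 'b': factor to B → b B' with B' → b | B.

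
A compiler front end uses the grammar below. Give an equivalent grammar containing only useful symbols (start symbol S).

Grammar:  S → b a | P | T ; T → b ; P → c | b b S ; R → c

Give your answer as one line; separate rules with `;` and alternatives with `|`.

S → b a | P | T; T → b; P → c | b b S

Generating nonterminals: {P, R, S, T}.
Reachable from S after that: {P, S, T}.
Removed useless symbols: {R} and every production mentioning them.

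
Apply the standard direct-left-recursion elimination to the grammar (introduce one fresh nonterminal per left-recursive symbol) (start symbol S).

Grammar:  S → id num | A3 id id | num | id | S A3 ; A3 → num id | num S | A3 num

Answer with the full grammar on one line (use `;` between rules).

S → id num S' | A3 id id S' | num S' | id S'; A3 → num id A3' | num S A3'; S' → A3 S' | ε; A3' → num A3' | ε

S, A3 are directly left-recursive.
For S: α = {A3}, β = {id num, A3 id id, num, id}. Rewrite as S → β S' and S' → α S' | ε.
For A3: α = {num}, β = {num id, num S}. Rewrite as A3 → β A3' and A3' → α A3' | ε.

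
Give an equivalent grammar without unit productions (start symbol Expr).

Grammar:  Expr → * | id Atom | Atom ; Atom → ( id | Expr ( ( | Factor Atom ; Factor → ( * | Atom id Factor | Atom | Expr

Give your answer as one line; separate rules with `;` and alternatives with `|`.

Expr → ( id | Expr ( ( | Factor Atom | * | id Atom; Atom → ( id | Expr ( ( | Factor Atom; Factor → ( id | Expr ( ( | Factor Atom | ( * | Atom id Factor | * | id Atom

Unit pairs: Expr ⇒* {Atom}; Factor ⇒* {Atom, Expr}.
Replace each nonterminal's rules with the union of the non-unit rules of every nonterminal it unit-derives.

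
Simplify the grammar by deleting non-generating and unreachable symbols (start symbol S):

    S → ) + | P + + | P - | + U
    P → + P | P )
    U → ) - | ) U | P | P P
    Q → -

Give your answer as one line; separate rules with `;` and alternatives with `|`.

S → ) + | + U; U → ) - | ) U

Generating nonterminals: {Q, S, U}.
Reachable from S after that: {S, U}.
Removed useless symbols: {P, Q} and every production mentioning them.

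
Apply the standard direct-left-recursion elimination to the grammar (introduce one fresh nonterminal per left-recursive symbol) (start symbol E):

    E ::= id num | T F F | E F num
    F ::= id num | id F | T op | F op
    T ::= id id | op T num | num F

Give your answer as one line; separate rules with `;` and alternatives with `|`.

Directly left-recursive nonterminals: E, F.
For E: α = {F num}, β = {id num, T F F}. Rewrite as E → β E' and E' → α E' | ε.
For F: α = {op}, β = {id num, id F, T op}. Rewrite as F → β F' and F' → α F' | ε.

E ::= id num E' | T F F E'; F ::= id num F' | id F F' | T op F'; T ::= id id | op T num | num F; E' ::= F num E' | epsilon; F' ::= op F' | epsilon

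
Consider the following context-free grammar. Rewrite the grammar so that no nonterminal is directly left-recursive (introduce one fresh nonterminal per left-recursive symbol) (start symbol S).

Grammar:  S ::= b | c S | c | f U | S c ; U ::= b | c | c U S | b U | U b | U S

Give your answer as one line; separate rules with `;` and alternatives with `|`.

S ::= b S' | c S S' | c S' | f U S'; U ::= b U' | c U' | c U S U' | b U U'; S' ::= c S' | ε; U' ::= b U' | S U' | ε

S, U are directly left-recursive.
For S: α = {c}, β = {b, c S, c, f U}. Rewrite as S → β S' and S' → α S' | ε.
For U: α = {b, S}, β = {b, c, c U S, b U}. Rewrite as U → β U' and U' → α U' | ε.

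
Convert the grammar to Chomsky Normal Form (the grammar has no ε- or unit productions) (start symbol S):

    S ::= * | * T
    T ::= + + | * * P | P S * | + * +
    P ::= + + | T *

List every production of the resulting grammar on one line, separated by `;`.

S ::= * | X1 T; T ::= X2 X2 | X1 Y1 | P Y2 | X2 Y3; P ::= X2 X2 | T X1; X1 ::= *; X2 ::= +; Y1 ::= X1 P; Y2 ::= S X1; Y3 ::= X1 X2

Introduce a nonterminal for each terminal appearing in a rule of length ≥ 2: X1 → *, X2 → +.
Binarize each right-hand side of length ≥ 3 by chaining fresh nonterminals (Y1, Y2, …): affected rules were T → X1 X1 P; T → P S X1; T → X2 X1 X2.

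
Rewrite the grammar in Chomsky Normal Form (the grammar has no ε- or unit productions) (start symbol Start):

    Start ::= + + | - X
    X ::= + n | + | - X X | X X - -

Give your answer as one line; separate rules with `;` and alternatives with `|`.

Introduce a nonterminal for each terminal appearing in a rule of length ≥ 2: X1 → +, X2 → -, X3 → n.
Binarize each right-hand side of length ≥ 3 by chaining fresh nonterminals (Y1, Y2, …): affected rules were X → X2 X X; X → X X X2 X2.

Start ::= X1 X1 | X2 X; X ::= X1 X3 | + | X2 Y1 | X Y2; X1 ::= +; X2 ::= -; X3 ::= n; Y1 ::= X X; Y2 ::= X Y3; Y3 ::= X2 X2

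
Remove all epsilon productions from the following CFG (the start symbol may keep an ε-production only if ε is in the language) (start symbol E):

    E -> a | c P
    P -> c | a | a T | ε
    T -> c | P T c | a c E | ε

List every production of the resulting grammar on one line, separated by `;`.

E -> a | c P | c; P -> c | a | a T; T -> c | P T c | P c | T c | a c E

Nullable nonterminals: {P, T}.
ε ∉ L(G), so no ε-production is kept.
Expand every rule over subsets of its nullable positions: E → c P gives c P | c. T → P T c gives P T c | P c | T c.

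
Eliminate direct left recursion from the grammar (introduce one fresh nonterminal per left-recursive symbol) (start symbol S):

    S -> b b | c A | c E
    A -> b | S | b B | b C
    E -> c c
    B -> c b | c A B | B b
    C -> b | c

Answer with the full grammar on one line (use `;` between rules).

B is directly left-recursive.
For B: α = {b}, β = {c b, c A B}. Rewrite as B → β B' and B' → α B' | ε.

S -> b b | c A | c E; A -> b | S | b B | b C; E -> c c; B -> c b B' | c A B B'; C -> b | c; B' -> b B' | ε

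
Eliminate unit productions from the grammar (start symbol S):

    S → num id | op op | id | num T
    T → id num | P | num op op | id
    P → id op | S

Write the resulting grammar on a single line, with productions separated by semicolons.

S → num id | op op | id | num T; T → num id | op op | id | num T | id op | id num | num op op; P → num id | op op | id | num T | id op

Unit pairs: P ⇒* {S}; T ⇒* {P, S}.
For each unit pair (A, B), copy every non-unit production of B to A, then drop all unit productions.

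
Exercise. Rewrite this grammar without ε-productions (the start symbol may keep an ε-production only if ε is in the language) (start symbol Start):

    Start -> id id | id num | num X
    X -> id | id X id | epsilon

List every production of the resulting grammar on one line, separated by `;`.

Nullable nonterminals: {X}.
ε ∉ L(G), so no ε-production is kept.
Add the nullable-subset variants: Start → num X gives num X | num. X → id X id gives id X id | id id.

Start -> id id | id num | num X | num; X -> id | id X id | id id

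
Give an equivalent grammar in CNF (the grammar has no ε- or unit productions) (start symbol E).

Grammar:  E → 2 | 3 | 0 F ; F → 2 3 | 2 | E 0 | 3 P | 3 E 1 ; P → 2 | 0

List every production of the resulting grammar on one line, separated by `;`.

E → 2 | 3 | X1 F; F → X2 X3 | 2 | E X1 | X3 P | X3 Y1; P → 2 | 0; X1 → 0; X2 → 2; X3 → 3; X4 → 1; Y1 → E X4

Introduce a nonterminal for each terminal appearing in a rule of length ≥ 2: X1 → 0, X2 → 2, X3 → 3, X4 → 1.
Binarize each right-hand side of length ≥ 3 by chaining fresh nonterminals (Y1, Y2, …): affected rules were F → X3 E X4.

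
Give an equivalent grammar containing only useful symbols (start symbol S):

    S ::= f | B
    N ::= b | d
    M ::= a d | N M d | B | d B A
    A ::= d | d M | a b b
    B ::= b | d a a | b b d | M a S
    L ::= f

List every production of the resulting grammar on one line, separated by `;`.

Generating nonterminals: {A, B, L, M, N, S}.
Reachable from S after that: {A, B, M, N, S}.
Removed useless symbols: {L} and every production mentioning them.

S ::= f | B; N ::= b | d; M ::= a d | N M d | B | d B A; A ::= d | d M | a b b; B ::= b | d a a | b b d | M a S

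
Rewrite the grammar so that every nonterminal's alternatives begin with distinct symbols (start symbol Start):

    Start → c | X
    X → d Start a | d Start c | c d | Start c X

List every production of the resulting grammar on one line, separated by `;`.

X has alternatives sharing prefix 'd Start': factor to X → d Start X1 with X1 → a | c.

Start → c | X; X → c d | Start c X | d Start X1; X1 → a | c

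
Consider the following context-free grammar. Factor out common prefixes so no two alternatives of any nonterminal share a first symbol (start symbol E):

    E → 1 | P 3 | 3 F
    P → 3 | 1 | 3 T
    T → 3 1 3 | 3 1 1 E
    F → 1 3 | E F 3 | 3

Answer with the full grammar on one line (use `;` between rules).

P has alternatives sharing prefix '3': factor to P → 3 P' with P' → ε | T.
T has alternatives sharing prefix '3 1': factor to T → 3 1 T' with T' → 3 | 1 E.

E → 1 | P 3 | 3 F; P → 1 | 3 P'; T → 3 1 T'; F → 1 3 | E F 3 | 3; P' → ε | T; T' → 3 | 1 E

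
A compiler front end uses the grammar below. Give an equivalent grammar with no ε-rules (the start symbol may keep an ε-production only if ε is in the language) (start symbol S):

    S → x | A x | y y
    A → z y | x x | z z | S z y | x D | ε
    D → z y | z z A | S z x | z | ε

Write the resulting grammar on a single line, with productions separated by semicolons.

The nullable symbols are {A, D}.
ε ∉ L(G), so no ε-production is kept.
Add the nullable-subset variants: A → x D gives x D | x. D → z z A gives z z A | z z.

S → x | A x | y y; A → z y | x x | z z | S z y | x D | x; D → z y | z z A | z z | S z x | z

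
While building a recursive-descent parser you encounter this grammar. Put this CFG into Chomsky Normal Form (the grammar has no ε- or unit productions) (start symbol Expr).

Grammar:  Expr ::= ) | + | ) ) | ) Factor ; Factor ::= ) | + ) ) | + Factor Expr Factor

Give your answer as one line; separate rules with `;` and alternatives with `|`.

Introduce a nonterminal for each terminal appearing in a rule of length ≥ 2: X1 → ), X2 → +.
Binarize each right-hand side of length ≥ 3 by chaining fresh nonterminals (Y1, Y2, …): affected rules were Factor → X2 X1 X1; Factor → X2 Factor Expr Factor.

Expr ::= ) | + | X1 X1 | X1 Factor; Factor ::= ) | X2 Y1 | X2 Y2; X1 ::= ); X2 ::= +; Y1 ::= X1 X1; Y2 ::= Factor Y3; Y3 ::= Expr Factor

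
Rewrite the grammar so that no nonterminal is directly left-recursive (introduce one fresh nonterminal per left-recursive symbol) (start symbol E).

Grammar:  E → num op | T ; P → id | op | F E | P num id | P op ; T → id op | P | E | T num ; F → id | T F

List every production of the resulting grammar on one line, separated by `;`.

Left recursion appears on P, T.
For P: α = {num id, op}, β = {id, op, F E}. Rewrite as P → β P' and P' → α P' | ε.
For T: α = {num}, β = {id op, P, E}. Rewrite as T → β T' and T' → α T' | ε.

E → num op | T; P → id P' | op P' | F E P'; T → id op T' | P T' | E T'; F → id | T F; P' → num id P' | op P' | ε; T' → num T' | ε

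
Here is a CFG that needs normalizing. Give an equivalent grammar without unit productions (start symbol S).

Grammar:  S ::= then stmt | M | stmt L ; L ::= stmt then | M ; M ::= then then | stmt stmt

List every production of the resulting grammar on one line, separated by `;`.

Unit pairs: L ⇒* {M}; S ⇒* {M}.
Replace each nonterminal's rules with the union of the non-unit rules of every nonterminal it unit-derives.

S ::= then stmt | stmt L | then then | stmt stmt; L ::= stmt then | then then | stmt stmt; M ::= then then | stmt stmt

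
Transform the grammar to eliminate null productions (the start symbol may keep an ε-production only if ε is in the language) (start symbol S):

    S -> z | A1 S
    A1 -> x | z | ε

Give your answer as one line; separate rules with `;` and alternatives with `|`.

S -> z | A1 S; A1 -> x | z

Nullable nonterminals: {A1}.
ε ∉ L(G), so no ε-production is kept.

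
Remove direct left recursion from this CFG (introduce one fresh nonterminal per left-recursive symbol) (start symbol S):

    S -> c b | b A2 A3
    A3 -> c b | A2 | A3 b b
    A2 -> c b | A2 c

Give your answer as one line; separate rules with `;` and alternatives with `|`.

A3, A2 are directly left-recursive.
For A3: α = {b b}, β = {c b, A2}. Rewrite as A3 → β A3' and A3' → α A3' | ε.
For A2: α = {c}, β = {c b}. Rewrite as A2 → β A2' and A2' → α A2' | ε.

S -> c b | b A2 A3; A3 -> c b A3' | A2 A3'; A2 -> c b A2'; A3' -> b b A3' | ε; A2' -> c A2' | ε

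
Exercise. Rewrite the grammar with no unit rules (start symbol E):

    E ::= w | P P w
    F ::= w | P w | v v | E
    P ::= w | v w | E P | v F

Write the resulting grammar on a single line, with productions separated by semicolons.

E ::= w | P P w; F ::= w | P P w | P w | v v; P ::= w | v w | E P | v F

Unit pairs: F ⇒* {E}.
For each unit pair (A, B), copy every non-unit production of B to A, then drop all unit productions.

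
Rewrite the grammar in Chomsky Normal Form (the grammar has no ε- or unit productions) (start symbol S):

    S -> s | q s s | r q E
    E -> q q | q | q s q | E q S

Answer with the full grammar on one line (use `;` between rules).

Introduce a nonterminal for each terminal appearing in a rule of length ≥ 2: X1 → q, X2 → s, X3 → r.
Binarize each right-hand side of length ≥ 3 by chaining fresh nonterminals (Y1, Y2, …): affected rules were S → X1 X2 X2; S → X3 X1 E; E → X1 X2 X1; E → E X1 S.

S -> s | X1 Y1 | X3 Y2; E -> X1 X1 | q | X1 Y3 | E Y4; X1 -> q; X2 -> s; X3 -> r; Y1 -> X2 X2; Y2 -> X1 E; Y3 -> X2 X1; Y4 -> X1 S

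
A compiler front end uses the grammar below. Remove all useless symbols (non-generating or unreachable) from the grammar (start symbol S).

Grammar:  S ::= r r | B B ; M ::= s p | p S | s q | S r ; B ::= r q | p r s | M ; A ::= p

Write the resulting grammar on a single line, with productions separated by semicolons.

S ::= r r | B B; M ::= s p | p S | s q | S r; B ::= r q | p r s | M

Generating nonterminals: {A, B, M, S}.
Reachable from S after that: {B, M, S}.
Removed useless symbols: {A} and every production mentioning them.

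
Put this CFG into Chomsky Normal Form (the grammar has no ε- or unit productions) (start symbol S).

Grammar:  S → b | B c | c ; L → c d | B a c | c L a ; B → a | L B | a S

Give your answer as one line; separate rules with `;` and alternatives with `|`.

S → b | B X1 | c; L → X1 X2 | B Y1 | X1 Y2; B → a | L B | X3 S; X1 → c; X2 → d; X3 → a; Y1 → X3 X1; Y2 → L X3

Introduce a nonterminal for each terminal appearing in a rule of length ≥ 2: X1 → c, X2 → d, X3 → a.
Binarize each right-hand side of length ≥ 3 by chaining fresh nonterminals (Y1, Y2, …): affected rules were L → B X3 X1; L → X1 L X3.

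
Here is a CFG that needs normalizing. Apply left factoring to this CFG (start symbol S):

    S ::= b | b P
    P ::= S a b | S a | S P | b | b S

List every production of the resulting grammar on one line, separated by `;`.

S has alternatives sharing prefix 'b': factor to S → b S' with S' → ε | P.
P has alternatives sharing prefix 'S': factor to P → S P' with P' → a b | a | P.
P has alternatives sharing prefix 'b': factor to P → b P'' with P'' → ε | S.
P' has alternatives sharing prefix 'a': factor to P' → a P''' with P''' → b | ε.

S ::= b S'; P ::= S P' | b P''; S' ::= ε | P; P' ::= P | a P'''; P'' ::= ε | S; P''' ::= b | ε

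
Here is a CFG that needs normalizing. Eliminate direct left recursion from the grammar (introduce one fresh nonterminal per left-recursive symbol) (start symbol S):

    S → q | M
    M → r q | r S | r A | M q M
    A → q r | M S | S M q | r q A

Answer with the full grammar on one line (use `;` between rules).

M is directly left-recursive.
For M: α = {q M}, β = {r q, r S, r A}. Rewrite as M → β M' and M' → α M' | ε.

S → q | M; M → r q M' | r S M' | r A M'; A → q r | M S | S M q | r q A; M' → q M M' | ε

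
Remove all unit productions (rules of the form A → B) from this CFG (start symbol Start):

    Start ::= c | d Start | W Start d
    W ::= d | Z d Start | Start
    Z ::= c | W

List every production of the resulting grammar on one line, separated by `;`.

Unit pairs: W ⇒* {Start}; Z ⇒* {Start, W}.
For every A with A ⇒* B via unit rules, add B's non-unit alternatives to A; then delete every rule of the form X → Y.

Start ::= c | d Start | W Start d; W ::= c | d Start | W Start d | d | Z d Start; Z ::= c | d Start | W Start d | d | Z d Start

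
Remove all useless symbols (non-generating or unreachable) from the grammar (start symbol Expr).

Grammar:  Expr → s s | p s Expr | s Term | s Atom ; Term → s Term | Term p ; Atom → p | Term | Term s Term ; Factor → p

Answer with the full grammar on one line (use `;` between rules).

Generating nonterminals: {Atom, Expr, Factor}.
Reachable from Expr after that: {Atom, Expr}.
Removed useless symbols: {Factor, Term} and every production mentioning them.

Expr → s s | p s Expr | s Atom; Atom → p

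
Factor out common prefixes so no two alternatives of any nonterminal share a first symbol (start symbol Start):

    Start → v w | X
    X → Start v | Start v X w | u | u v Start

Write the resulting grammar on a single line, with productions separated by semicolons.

Start → v w | X; X → Start v X1 | u X2; X1 → ε | X w; X2 → ε | v Start

X has alternatives sharing prefix 'Start v': factor to X → Start v X1 with X1 → ε | X w.
X has alternatives sharing prefix 'u': factor to X → u X2 with X2 → ε | v Start.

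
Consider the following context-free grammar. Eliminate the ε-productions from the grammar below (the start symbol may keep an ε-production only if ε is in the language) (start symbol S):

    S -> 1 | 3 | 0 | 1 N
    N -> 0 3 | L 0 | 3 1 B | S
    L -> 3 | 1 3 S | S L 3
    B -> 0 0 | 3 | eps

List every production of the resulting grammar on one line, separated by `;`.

S -> 1 | 3 | 0 | 1 N; N -> 0 3 | L 0 | 3 1 B | 3 1 | S; L -> 3 | 1 3 S | S L 3; B -> 0 0 | 3

The nullable symbols are {B}.
ε ∉ L(G), so no ε-production is kept.
For each production, add variants omitting each subset of nullable occurrences: N → 3 1 B gives 3 1 B | 3 1.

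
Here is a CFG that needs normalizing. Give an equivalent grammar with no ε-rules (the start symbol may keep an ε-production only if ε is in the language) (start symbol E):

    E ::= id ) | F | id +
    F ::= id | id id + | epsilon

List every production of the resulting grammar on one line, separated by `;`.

Nullable nonterminals: {E, F}.
ε ∈ L(G) since E is nullable, so keep E → ε.

E ::= id ) | F | id + | epsilon; F ::= id | id id +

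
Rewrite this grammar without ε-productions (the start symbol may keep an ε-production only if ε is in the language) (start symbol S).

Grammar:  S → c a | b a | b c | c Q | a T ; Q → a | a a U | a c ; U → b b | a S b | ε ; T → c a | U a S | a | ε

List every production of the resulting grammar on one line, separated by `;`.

S → c a | b a | b c | c Q | a T | a; Q → a | a a U | a a | a c; U → b b | a S b; T → c a | U a S | a S | a

Nullable nonterminals: {T, U}.
ε ∉ L(G), so no ε-production is kept.
Expand every rule over subsets of its nullable positions: S → a T gives a T | a. Q → a a U gives a a U | a a. T → U a S gives U a S | a S.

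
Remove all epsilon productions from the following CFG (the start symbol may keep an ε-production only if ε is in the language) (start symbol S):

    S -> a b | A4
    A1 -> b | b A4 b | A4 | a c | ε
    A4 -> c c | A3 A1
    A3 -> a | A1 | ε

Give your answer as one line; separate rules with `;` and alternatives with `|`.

S -> a b | A4 | ε; A1 -> b | b A4 b | b b | A4 | a c; A4 -> c c | A3 A1 | A3 | A1; A3 -> a | A1

The nullable symbols are {A1, A3, A4, S}.
ε ∈ L(G) since S is nullable, so keep S → ε.
Add the nullable-subset variants: A1 → b A4 b gives b A4 b | b b. A4 → A3 A1 gives A3 A1 | A3 | A1.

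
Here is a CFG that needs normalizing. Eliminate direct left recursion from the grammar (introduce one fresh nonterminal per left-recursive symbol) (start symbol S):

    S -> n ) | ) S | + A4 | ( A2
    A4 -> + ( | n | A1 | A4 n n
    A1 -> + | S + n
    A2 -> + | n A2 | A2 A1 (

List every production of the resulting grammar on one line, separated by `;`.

Directly left-recursive nonterminals: A4, A2.
For A4: α = {n n}, β = {+ (, n, A1}. Rewrite as A4 → β A4' and A4' → α A4' | ε.
For A2: α = {A1 (}, β = {+, n A2}. Rewrite as A2 → β A2' and A2' → α A2' | ε.

S -> n ) | ) S | + A4 | ( A2; A4 -> + ( A4' | n A4' | A1 A4'; A1 -> + | S + n; A2 -> + A2' | n A2 A2'; A4' -> n n A4' | ε; A2' -> A1 ( A2' | ε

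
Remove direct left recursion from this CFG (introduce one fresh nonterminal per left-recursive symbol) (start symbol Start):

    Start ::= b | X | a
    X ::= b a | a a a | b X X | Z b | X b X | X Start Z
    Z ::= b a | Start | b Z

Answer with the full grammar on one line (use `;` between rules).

Start ::= b | X | a; X ::= b a X1 | a a a X1 | b X X X1 | Z b X1; Z ::= b a | Start | b Z; X1 ::= b X X1 | Start Z X1 | ε

X is directly left-recursive.
For X: α = {b X, Start Z}, β = {b a, a a a, b X X, Z b}. Rewrite as X → β X1 and X1 → α X1 | ε.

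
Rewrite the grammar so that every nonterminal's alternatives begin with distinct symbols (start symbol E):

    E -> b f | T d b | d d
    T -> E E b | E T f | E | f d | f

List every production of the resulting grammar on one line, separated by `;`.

E -> b f | T d b | d d; T -> E T' | f T''; T' -> E b | T f | ε; T'' -> d | ε

T has alternatives sharing prefix 'E': factor to T → E T' with T' → E b | T f | ε.
T has alternatives sharing prefix 'f': factor to T → f T'' with T'' → d | ε.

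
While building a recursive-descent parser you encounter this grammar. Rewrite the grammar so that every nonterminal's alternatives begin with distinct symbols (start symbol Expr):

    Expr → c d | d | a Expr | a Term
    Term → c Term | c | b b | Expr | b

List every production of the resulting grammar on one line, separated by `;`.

Expr → c d | d | a Expr1; Term → Expr | c Term1 | b Term2; Expr1 → Expr | Term; Term1 → Term | ε; Term2 → b | ε

Expr has alternatives sharing prefix 'a': factor to Expr → a Expr1 with Expr1 → Expr | Term.
Term has alternatives sharing prefix 'c': factor to Term → c Term1 with Term1 → Term | ε.
Term has alternatives sharing prefix 'b': factor to Term → b Term2 with Term2 → b | ε.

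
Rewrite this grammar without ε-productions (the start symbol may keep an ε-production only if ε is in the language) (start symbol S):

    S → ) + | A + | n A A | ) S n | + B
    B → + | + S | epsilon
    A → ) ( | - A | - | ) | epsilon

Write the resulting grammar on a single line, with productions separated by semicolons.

S → ) + | A + | + | n A A | n A | n | ) S n | + B; B → + | + S; A → ) ( | - A | - | )

The nullable symbols are {A, B}.
ε ∉ L(G), so no ε-production is kept.
For each production, add variants omitting each subset of nullable occurrences: S → A + gives A + | +. S → n A A gives n A A | n A | n. A → - A gives - A | -.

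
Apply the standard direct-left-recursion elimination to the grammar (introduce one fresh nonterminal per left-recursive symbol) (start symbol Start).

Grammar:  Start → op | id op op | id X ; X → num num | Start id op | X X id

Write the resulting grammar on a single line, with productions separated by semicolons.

Start → op | id op op | id X; X → num num X1 | Start id op X1; X1 → X id X1 | ε

Left recursion appears on X.
For X: α = {X id}, β = {num num, Start id op}. Rewrite as X → β X1 and X1 → α X1 | ε.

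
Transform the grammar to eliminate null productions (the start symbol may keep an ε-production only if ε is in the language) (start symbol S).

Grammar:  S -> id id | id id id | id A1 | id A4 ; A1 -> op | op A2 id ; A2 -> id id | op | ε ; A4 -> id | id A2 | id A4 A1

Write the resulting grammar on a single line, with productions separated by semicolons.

Nullable set = {A2}.
ε ∉ L(G), so no ε-production is kept.
For each production, add variants omitting each subset of nullable occurrences: A1 → op A2 id gives op A2 id | op id.

S -> id id | id id id | id A1 | id A4; A1 -> op | op A2 id | op id; A2 -> id id | op; A4 -> id | id A2 | id A4 A1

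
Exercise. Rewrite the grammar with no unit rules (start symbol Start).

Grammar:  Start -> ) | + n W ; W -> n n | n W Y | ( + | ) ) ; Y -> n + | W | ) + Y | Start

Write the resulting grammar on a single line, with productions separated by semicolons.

Unit pairs: Y ⇒* {Start, W}.
For each unit pair (A, B), copy every non-unit production of B to A, then drop all unit productions.

Start -> ) | + n W; W -> n n | n W Y | ( + | ) ); Y -> ) | + n W | n n | n W Y | ( + | ) ) | n + | ) + Y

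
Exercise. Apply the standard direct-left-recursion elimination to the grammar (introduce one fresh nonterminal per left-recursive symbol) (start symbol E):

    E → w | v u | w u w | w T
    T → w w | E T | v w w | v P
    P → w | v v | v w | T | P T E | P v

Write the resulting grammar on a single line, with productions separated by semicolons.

E → w | v u | w u w | w T; T → w w | E T | v w w | v P; P → w P' | v v P' | v w P' | T P'; P' → T E P' | v P' | eps

P is directly left-recursive.
For P: α = {T E, v}, β = {w, v v, v w, T}. Rewrite as P → β P' and P' → α P' | ε.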